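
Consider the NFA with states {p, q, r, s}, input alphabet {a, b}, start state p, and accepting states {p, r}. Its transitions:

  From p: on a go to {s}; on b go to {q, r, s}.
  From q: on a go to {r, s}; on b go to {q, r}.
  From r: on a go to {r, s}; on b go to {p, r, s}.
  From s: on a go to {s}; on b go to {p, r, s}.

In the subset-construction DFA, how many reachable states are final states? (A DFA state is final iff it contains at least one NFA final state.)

5

Start state of the DFA: {p}.
{p} --a--> {s}  [new]
{p} --b--> {q, r, s}  [new]
{s} --a--> {s}  [seen]
{s} --b--> {p, r, s}  [new]
{q, r, s} --a--> {r, s}  [new]
{q, r, s} --b--> {p, q, r, s}  [new]
{p, r, s} --a--> {r, s}  [seen]
{p, r, s} --b--> {p, q, r, s}  [seen]
{r, s} --a--> {r, s}  [seen]
{r, s} --b--> {p, r, s}  [seen]
{p, q, r, s} --a--> {r, s}  [seen]
{p, q, r, s} --b--> {p, q, r, s}  [seen]
Reachable DFA states: {p}, {s}, {q, r, s}, {p, r, s}, {r, s}, {p, q, r, s}.
Accepting DFA states (contain an NFA accepting state): {p}, {q, r, s}, {p, r, s}, {r, s}, {p, q, r, s}.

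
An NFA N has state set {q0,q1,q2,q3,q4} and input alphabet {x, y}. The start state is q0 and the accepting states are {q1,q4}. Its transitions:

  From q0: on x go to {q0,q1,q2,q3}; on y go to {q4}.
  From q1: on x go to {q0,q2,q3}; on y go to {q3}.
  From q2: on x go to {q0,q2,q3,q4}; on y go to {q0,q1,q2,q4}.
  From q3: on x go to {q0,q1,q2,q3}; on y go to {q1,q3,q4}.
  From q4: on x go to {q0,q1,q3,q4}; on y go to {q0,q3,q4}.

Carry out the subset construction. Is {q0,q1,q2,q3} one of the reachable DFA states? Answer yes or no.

Start state of the DFA: {q0}.
{q0} --x--> {q0,q1,q2,q3}  [new]
{q0} --y--> {q4}  [new]
{q0,q1,q2,q3} --x--> {q0,q1,q2,q3,q4}  [new]
{q0,q1,q2,q3} --y--> {q0,q1,q2,q3,q4}  [seen]
{q4} --x--> {q0,q1,q3,q4}  [new]
{q4} --y--> {q0,q3,q4}  [new]
{q0,q1,q2,q3,q4} --x--> {q0,q1,q2,q3,q4}  [seen]
{q0,q1,q2,q3,q4} --y--> {q0,q1,q2,q3,q4}  [seen]
{q0,q1,q3,q4} --x--> {q0,q1,q2,q3,q4}  [seen]
{q0,q1,q3,q4} --y--> {q0,q1,q3,q4}  [seen]
{q0,q3,q4} --x--> {q0,q1,q2,q3,q4}  [seen]
{q0,q3,q4} --y--> {q0,q1,q3,q4}  [seen]
Reachable DFA states: {q0}, {q0,q1,q2,q3}, {q4}, {q0,q1,q2,q3,q4}, {q0,q1,q3,q4}, {q0,q3,q4}.
{q0,q1,q2,q3} is among them.

yes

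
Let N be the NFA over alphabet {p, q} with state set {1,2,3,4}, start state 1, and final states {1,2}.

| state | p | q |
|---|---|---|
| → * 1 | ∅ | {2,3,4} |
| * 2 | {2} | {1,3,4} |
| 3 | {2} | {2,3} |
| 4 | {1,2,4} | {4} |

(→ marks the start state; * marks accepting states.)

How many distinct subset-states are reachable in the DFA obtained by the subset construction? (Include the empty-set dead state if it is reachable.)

Start state of the DFA: {1}.
{1} --p--> ∅  [new]
{1} --q--> {2,3,4}  [new]
∅ --p--> ∅  [seen]
∅ --q--> ∅  [seen]
{2,3,4} --p--> {1,2,4}  [new]
{2,3,4} --q--> {1,2,3,4}  [new]
{1,2,4} --p--> {1,2,4}  [seen]
{1,2,4} --q--> {1,2,3,4}  [seen]
{1,2,3,4} --p--> {1,2,4}  [seen]
{1,2,3,4} --q--> {1,2,3,4}  [seen]
Reachable DFA states: {1}, ∅, {2,3,4}, {1,2,4}, {1,2,3,4}.

5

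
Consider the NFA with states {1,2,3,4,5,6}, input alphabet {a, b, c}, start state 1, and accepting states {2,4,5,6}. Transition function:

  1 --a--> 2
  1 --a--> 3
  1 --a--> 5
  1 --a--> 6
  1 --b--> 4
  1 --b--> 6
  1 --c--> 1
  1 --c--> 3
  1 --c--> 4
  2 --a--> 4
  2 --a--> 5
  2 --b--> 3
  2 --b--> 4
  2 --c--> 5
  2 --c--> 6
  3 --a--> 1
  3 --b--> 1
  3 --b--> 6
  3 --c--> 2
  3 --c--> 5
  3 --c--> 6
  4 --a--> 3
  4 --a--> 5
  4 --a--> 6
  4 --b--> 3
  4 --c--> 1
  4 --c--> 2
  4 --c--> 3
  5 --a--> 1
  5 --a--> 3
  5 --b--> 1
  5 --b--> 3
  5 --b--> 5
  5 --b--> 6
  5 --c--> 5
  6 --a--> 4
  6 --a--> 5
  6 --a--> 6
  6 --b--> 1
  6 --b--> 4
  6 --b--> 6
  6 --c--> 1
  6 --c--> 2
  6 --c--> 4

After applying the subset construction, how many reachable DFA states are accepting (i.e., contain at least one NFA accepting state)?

10

Start state of the DFA: {1}.
{1} --a--> {2,3,5,6}  [new]
{1} --b--> {4,6}  [new]
{1} --c--> {1,3,4}  [new]
{2,3,5,6} --a--> {1,3,4,5,6}  [new]
{2,3,5,6} --b--> {1,3,4,5,6}  [seen]
{2,3,5,6} --c--> {1,2,4,5,6}  [new]
{4,6} --a--> {3,4,5,6}  [new]
{4,6} --b--> {1,3,4,6}  [new]
{4,6} --c--> {1,2,3,4}  [new]
{1,3,4} --a--> {1,2,3,5,6}  [new]
{1,3,4} --b--> {1,3,4,6}  [seen]
{1,3,4} --c--> {1,2,3,4,5,6}  [new]
{1,3,4,5,6} --a--> {1,2,3,4,5,6}  [seen]
{1,3,4,5,6} --b--> {1,3,4,5,6}  [seen]
{1,3,4,5,6} --c--> {1,2,3,4,5,6}  [seen]
{1,2,4,5,6} --a--> {1,2,3,4,5,6}  [seen]
{1,2,4,5,6} --b--> {1,3,4,5,6}  [seen]
{1,2,4,5,6} --c--> {1,2,3,4,5,6}  [seen]
{3,4,5,6} --a--> {1,3,4,5,6}  [seen]
{3,4,5,6} --b--> {1,3,4,5,6}  [seen]
{3,4,5,6} --c--> {1,2,3,4,5,6}  [seen]
{1,3,4,6} --a--> {1,2,3,4,5,6}  [seen]
{1,3,4,6} --b--> {1,3,4,6}  [seen]
{1,3,4,6} --c--> {1,2,3,4,5,6}  [seen]
{1,2,3,4} --a--> {1,2,3,4,5,6}  [seen]
{1,2,3,4} --b--> {1,3,4,6}  [seen]
{1,2,3,4} --c--> {1,2,3,4,5,6}  [seen]
{1,2,3,5,6} --a--> {1,2,3,4,5,6}  [seen]
{1,2,3,5,6} --b--> {1,3,4,5,6}  [seen]
{1,2,3,5,6} --c--> {1,2,3,4,5,6}  [seen]
{1,2,3,4,5,6} --a--> {1,2,3,4,5,6}  [seen]
{1,2,3,4,5,6} --b--> {1,3,4,5,6}  [seen]
{1,2,3,4,5,6} --c--> {1,2,3,4,5,6}  [seen]
Reachable DFA states: {1}, {2,3,5,6}, {4,6}, {1,3,4}, {1,3,4,5,6}, {1,2,4,5,6}, {3,4,5,6}, {1,3,4,6}, {1,2,3,4}, {1,2,3,5,6}, {1,2,3,4,5,6}.
Accepting DFA states (contain an NFA accepting state): {2,3,5,6}, {4,6}, {1,3,4}, {1,3,4,5,6}, {1,2,4,5,6}, {3,4,5,6}, {1,3,4,6}, {1,2,3,4}, {1,2,3,5,6}, {1,2,3,4,5,6}.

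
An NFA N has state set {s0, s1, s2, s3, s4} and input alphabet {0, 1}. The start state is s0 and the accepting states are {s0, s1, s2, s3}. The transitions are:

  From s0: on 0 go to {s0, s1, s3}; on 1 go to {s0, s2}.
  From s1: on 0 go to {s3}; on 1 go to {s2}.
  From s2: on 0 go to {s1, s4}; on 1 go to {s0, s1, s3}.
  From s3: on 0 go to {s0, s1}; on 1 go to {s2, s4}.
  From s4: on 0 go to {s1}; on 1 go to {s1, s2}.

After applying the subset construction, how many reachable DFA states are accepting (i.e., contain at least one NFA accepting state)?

8

Start state of the DFA: {s0}.
{s0} --0--> {s0, s1, s3}  [new]
{s0} --1--> {s0, s2}  [new]
{s0, s1, s3} --0--> {s0, s1, s3}  [seen]
{s0, s1, s3} --1--> {s0, s2, s4}  [new]
{s0, s2} --0--> {s0, s1, s3, s4}  [new]
{s0, s2} --1--> {s0, s1, s2, s3}  [new]
{s0, s2, s4} --0--> {s0, s1, s3, s4}  [seen]
{s0, s2, s4} --1--> {s0, s1, s2, s3}  [seen]
{s0, s1, s3, s4} --0--> {s0, s1, s3}  [seen]
{s0, s1, s3, s4} --1--> {s0, s1, s2, s4}  [new]
{s0, s1, s2, s3} --0--> {s0, s1, s3, s4}  [seen]
{s0, s1, s2, s3} --1--> {s0, s1, s2, s3, s4}  [new]
{s0, s1, s2, s4} --0--> {s0, s1, s3, s4}  [seen]
{s0, s1, s2, s4} --1--> {s0, s1, s2, s3}  [seen]
{s0, s1, s2, s3, s4} --0--> {s0, s1, s3, s4}  [seen]
{s0, s1, s2, s3, s4} --1--> {s0, s1, s2, s3, s4}  [seen]
Reachable DFA states: {s0}, {s0, s1, s3}, {s0, s2}, {s0, s2, s4}, {s0, s1, s3, s4}, {s0, s1, s2, s3}, {s0, s1, s2, s4}, {s0, s1, s2, s3, s4}.
Accepting DFA states (contain an NFA accepting state): {s0}, {s0, s1, s3}, {s0, s2}, {s0, s2, s4}, {s0, s1, s3, s4}, {s0, s1, s2, s3}, {s0, s1, s2, s4}, {s0, s1, s2, s3, s4}.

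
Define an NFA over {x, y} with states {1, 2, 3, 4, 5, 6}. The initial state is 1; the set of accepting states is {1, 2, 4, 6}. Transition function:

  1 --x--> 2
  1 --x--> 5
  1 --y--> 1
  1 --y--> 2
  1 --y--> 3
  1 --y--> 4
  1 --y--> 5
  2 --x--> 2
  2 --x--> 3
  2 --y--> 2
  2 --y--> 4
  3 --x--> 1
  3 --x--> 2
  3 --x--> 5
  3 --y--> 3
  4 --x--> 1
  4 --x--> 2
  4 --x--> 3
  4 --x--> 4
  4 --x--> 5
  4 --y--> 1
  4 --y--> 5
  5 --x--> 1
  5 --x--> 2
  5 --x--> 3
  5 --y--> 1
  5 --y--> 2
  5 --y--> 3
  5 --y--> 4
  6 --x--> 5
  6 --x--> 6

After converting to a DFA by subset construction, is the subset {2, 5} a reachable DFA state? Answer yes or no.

Start state of the DFA: {1}.
{1} --x--> {2, 5}  [new]
{1} --y--> {1, 2, 3, 4, 5}  [new]
{2, 5} --x--> {1, 2, 3}  [new]
{2, 5} --y--> {1, 2, 3, 4}  [new]
{1, 2, 3, 4, 5} --x--> {1, 2, 3, 4, 5}  [seen]
{1, 2, 3, 4, 5} --y--> {1, 2, 3, 4, 5}  [seen]
{1, 2, 3} --x--> {1, 2, 3, 5}  [new]
{1, 2, 3} --y--> {1, 2, 3, 4, 5}  [seen]
{1, 2, 3, 4} --x--> {1, 2, 3, 4, 5}  [seen]
{1, 2, 3, 4} --y--> {1, 2, 3, 4, 5}  [seen]
{1, 2, 3, 5} --x--> {1, 2, 3, 5}  [seen]
{1, 2, 3, 5} --y--> {1, 2, 3, 4, 5}  [seen]
Reachable DFA states: {1}, {2, 5}, {1, 2, 3, 4, 5}, {1, 2, 3}, {1, 2, 3, 4}, {1, 2, 3, 5}.
{2, 5} is among them.

yes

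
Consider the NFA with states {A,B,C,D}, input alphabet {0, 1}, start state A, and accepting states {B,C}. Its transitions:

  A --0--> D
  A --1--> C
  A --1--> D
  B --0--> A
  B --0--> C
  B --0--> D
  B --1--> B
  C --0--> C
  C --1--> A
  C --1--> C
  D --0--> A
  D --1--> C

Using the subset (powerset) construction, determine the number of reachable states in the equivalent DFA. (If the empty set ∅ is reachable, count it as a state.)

6

Start state of the DFA: {A}.
{A} --0--> {D}  [new]
{A} --1--> {C,D}  [new]
{D} --0--> {A}  [seen]
{D} --1--> {C}  [new]
{C,D} --0--> {A,C}  [new]
{C,D} --1--> {A,C}  [seen]
{C} --0--> {C}  [seen]
{C} --1--> {A,C}  [seen]
{A,C} --0--> {C,D}  [seen]
{A,C} --1--> {A,C,D}  [new]
{A,C,D} --0--> {A,C,D}  [seen]
{A,C,D} --1--> {A,C,D}  [seen]
Reachable DFA states: {A}, {D}, {C,D}, {C}, {A,C}, {A,C,D}.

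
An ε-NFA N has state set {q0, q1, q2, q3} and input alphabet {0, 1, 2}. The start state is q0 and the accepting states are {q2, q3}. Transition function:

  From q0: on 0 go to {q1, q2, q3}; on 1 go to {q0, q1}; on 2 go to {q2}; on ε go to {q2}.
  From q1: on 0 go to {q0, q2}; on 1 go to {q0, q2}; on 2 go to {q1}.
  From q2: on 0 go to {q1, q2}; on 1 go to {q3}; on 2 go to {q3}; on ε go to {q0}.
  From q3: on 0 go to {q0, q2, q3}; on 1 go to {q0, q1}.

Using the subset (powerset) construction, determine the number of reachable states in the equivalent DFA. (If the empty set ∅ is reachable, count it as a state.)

Start state of the DFA: {q0, q2} (ε-closure of the NFA start).
{q0, q2} --0--> {q0, q1, q2, q3}  [new]
{q0, q2} --1--> {q0, q1, q2, q3}  [seen]
{q0, q2} --2--> {q0, q2, q3}  [new]
{q0, q1, q2, q3} --0--> {q0, q1, q2, q3}  [seen]
{q0, q1, q2, q3} --1--> {q0, q1, q2, q3}  [seen]
{q0, q1, q2, q3} --2--> {q0, q1, q2, q3}  [seen]
{q0, q2, q3} --0--> {q0, q1, q2, q3}  [seen]
{q0, q2, q3} --1--> {q0, q1, q2, q3}  [seen]
{q0, q2, q3} --2--> {q0, q2, q3}  [seen]
Reachable DFA states: {q0, q2}, {q0, q1, q2, q3}, {q0, q2, q3}.

3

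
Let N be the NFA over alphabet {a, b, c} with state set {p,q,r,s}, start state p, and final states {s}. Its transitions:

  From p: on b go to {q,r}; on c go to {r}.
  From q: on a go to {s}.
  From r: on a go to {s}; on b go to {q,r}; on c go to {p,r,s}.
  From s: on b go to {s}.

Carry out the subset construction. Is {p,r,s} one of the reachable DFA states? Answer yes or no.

yes

Start state of the DFA: {p}.
{p} --a--> ∅  [new]
{p} --b--> {q,r}  [new]
{p} --c--> {r}  [new]
∅ --a--> ∅  [seen]
∅ --b--> ∅  [seen]
∅ --c--> ∅  [seen]
{q,r} --a--> {s}  [new]
{q,r} --b--> {q,r}  [seen]
{q,r} --c--> {p,r,s}  [new]
{r} --a--> {s}  [seen]
{r} --b--> {q,r}  [seen]
{r} --c--> {p,r,s}  [seen]
{s} --a--> ∅  [seen]
{s} --b--> {s}  [seen]
{s} --c--> ∅  [seen]
{p,r,s} --a--> {s}  [seen]
{p,r,s} --b--> {q,r,s}  [new]
{p,r,s} --c--> {p,r,s}  [seen]
{q,r,s} --a--> {s}  [seen]
{q,r,s} --b--> {q,r,s}  [seen]
{q,r,s} --c--> {p,r,s}  [seen]
Reachable DFA states: {p}, ∅, {q,r}, {r}, {s}, {p,r,s}, {q,r,s}.
{p,r,s} is among them.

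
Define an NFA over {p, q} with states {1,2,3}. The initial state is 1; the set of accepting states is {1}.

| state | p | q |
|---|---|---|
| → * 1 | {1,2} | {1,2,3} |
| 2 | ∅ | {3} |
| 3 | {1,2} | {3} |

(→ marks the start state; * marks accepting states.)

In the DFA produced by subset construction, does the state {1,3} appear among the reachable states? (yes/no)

Start state of the DFA: {1}.
{1} --p--> {1,2}  [new]
{1} --q--> {1,2,3}  [new]
{1,2} --p--> {1,2}  [seen]
{1,2} --q--> {1,2,3}  [seen]
{1,2,3} --p--> {1,2}  [seen]
{1,2,3} --q--> {1,2,3}  [seen]
Reachable DFA states: {1}, {1,2}, {1,2,3}.
{1,3} is not among them.

no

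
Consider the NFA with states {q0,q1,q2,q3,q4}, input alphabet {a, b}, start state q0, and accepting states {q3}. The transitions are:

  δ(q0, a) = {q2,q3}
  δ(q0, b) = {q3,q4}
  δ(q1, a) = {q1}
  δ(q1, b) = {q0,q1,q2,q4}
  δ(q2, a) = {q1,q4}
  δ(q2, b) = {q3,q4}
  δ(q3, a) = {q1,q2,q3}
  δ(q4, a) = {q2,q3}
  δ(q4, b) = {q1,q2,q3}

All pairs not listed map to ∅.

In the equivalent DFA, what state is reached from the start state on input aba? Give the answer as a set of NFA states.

Start: {q0}.
δ(q0,a) = {q2,q3}.
Union: {q2,q3}.
After a: {q2,q3}.
δ(q2,b) = {q3,q4}; δ(q3,b) = ∅.
Union: {q3,q4}.
After b: {q3,q4}.
δ(q3,a) = {q1,q2,q3}; δ(q4,a) = {q2,q3}.
Union: {q1,q2,q3}.
After a: {q1,q2,q3}.

{q1,q2,q3}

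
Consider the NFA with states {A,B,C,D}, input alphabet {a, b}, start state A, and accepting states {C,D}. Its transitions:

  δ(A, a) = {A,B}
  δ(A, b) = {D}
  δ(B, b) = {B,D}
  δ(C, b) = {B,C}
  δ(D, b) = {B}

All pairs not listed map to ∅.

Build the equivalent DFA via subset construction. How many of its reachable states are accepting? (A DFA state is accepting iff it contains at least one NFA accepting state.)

2

Start state of the DFA: {A}.
{A} --a--> {A,B}  [new]
{A} --b--> {D}  [new]
{A,B} --a--> {A,B}  [seen]
{A,B} --b--> {B,D}  [new]
{D} --a--> ∅  [new]
{D} --b--> {B}  [new]
{B,D} --a--> ∅  [seen]
{B,D} --b--> {B,D}  [seen]
∅ --a--> ∅  [seen]
∅ --b--> ∅  [seen]
{B} --a--> ∅  [seen]
{B} --b--> {B,D}  [seen]
Reachable DFA states: {A}, {A,B}, {D}, {B,D}, ∅, {B}.
Accepting DFA states (contain an NFA accepting state): {D}, {B,D}.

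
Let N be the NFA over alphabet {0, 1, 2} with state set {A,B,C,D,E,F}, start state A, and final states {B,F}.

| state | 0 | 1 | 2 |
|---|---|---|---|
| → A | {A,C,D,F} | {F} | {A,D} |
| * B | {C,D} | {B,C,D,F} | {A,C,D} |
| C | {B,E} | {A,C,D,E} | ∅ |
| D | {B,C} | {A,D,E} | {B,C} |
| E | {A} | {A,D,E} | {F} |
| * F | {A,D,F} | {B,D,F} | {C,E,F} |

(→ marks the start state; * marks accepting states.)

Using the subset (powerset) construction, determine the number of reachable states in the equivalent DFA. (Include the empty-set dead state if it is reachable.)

12

Start state of the DFA: {A}.
{A} --0--> {A,C,D,F}  [new]
{A} --1--> {F}  [new]
{A} --2--> {A,D}  [new]
{A,C,D,F} --0--> {A,B,C,D,E,F}  [new]
{A,C,D,F} --1--> {A,B,C,D,E,F}  [seen]
{A,C,D,F} --2--> {A,B,C,D,E,F}  [seen]
{F} --0--> {A,D,F}  [new]
{F} --1--> {B,D,F}  [new]
{F} --2--> {C,E,F}  [new]
{A,D} --0--> {A,B,C,D,F}  [new]
{A,D} --1--> {A,D,E,F}  [new]
{A,D} --2--> {A,B,C,D}  [new]
{A,B,C,D,E,F} --0--> {A,B,C,D,E,F}  [seen]
{A,B,C,D,E,F} --1--> {A,B,C,D,E,F}  [seen]
{A,B,C,D,E,F} --2--> {A,B,C,D,E,F}  [seen]
{A,D,F} --0--> {A,B,C,D,F}  [seen]
{A,D,F} --1--> {A,B,D,E,F}  [new]
{A,D,F} --2--> {A,B,C,D,E,F}  [seen]
{B,D,F} --0--> {A,B,C,D,F}  [seen]
{B,D,F} --1--> {A,B,C,D,E,F}  [seen]
{B,D,F} --2--> {A,B,C,D,E,F}  [seen]
{C,E,F} --0--> {A,B,D,E,F}  [seen]
{C,E,F} --1--> {A,B,C,D,E,F}  [seen]
{C,E,F} --2--> {C,E,F}  [seen]
{A,B,C,D,F} --0--> {A,B,C,D,E,F}  [seen]
{A,B,C,D,F} --1--> {A,B,C,D,E,F}  [seen]
{A,B,C,D,F} --2--> {A,B,C,D,E,F}  [seen]
{A,D,E,F} --0--> {A,B,C,D,F}  [seen]
{A,D,E,F} --1--> {A,B,D,E,F}  [seen]
{A,D,E,F} --2--> {A,B,C,D,E,F}  [seen]
{A,B,C,D} --0--> {A,B,C,D,E,F}  [seen]
{A,B,C,D} --1--> {A,B,C,D,E,F}  [seen]
{A,B,C,D} --2--> {A,B,C,D}  [seen]
{A,B,D,E,F} --0--> {A,B,C,D,F}  [seen]
{A,B,D,E,F} --1--> {A,B,C,D,E,F}  [seen]
{A,B,D,E,F} --2--> {A,B,C,D,E,F}  [seen]
Reachable DFA states: {A}, {A,C,D,F}, {F}, {A,D}, {A,B,C,D,E,F}, {A,D,F}, {B,D,F}, {C,E,F}, {A,B,C,D,F}, {A,D,E,F}, {A,B,C,D}, {A,B,D,E,F}.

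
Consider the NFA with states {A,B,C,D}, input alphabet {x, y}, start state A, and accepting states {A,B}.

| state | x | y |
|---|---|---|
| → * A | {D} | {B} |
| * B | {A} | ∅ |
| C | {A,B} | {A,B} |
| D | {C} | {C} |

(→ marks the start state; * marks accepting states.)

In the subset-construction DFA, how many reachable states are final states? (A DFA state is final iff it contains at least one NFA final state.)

Start state of the DFA: {A}.
{A} --x--> {D}  [new]
{A} --y--> {B}  [new]
{D} --x--> {C}  [new]
{D} --y--> {C}  [seen]
{B} --x--> {A}  [seen]
{B} --y--> ∅  [new]
{C} --x--> {A,B}  [new]
{C} --y--> {A,B}  [seen]
∅ --x--> ∅  [seen]
∅ --y--> ∅  [seen]
{A,B} --x--> {A,D}  [new]
{A,B} --y--> {B}  [seen]
{A,D} --x--> {C,D}  [new]
{A,D} --y--> {B,C}  [new]
{C,D} --x--> {A,B,C}  [new]
{C,D} --y--> {A,B,C}  [seen]
{B,C} --x--> {A,B}  [seen]
{B,C} --y--> {A,B}  [seen]
{A,B,C} --x--> {A,B,D}  [new]
{A,B,C} --y--> {A,B}  [seen]
{A,B,D} --x--> {A,C,D}  [new]
{A,B,D} --y--> {B,C}  [seen]
{A,C,D} --x--> {A,B,C,D}  [new]
{A,C,D} --y--> {A,B,C}  [seen]
{A,B,C,D} --x--> {A,B,C,D}  [seen]
{A,B,C,D} --y--> {A,B,C}  [seen]
Reachable DFA states: {A}, {D}, {B}, {C}, ∅, {A,B}, {A,D}, {C,D}, {B,C}, {A,B,C}, {A,B,D}, {A,C,D}, {A,B,C,D}.
Accepting DFA states (contain an NFA accepting state): {A}, {B}, {A,B}, {A,D}, {B,C}, {A,B,C}, {A,B,D}, {A,C,D}, {A,B,C,D}.

9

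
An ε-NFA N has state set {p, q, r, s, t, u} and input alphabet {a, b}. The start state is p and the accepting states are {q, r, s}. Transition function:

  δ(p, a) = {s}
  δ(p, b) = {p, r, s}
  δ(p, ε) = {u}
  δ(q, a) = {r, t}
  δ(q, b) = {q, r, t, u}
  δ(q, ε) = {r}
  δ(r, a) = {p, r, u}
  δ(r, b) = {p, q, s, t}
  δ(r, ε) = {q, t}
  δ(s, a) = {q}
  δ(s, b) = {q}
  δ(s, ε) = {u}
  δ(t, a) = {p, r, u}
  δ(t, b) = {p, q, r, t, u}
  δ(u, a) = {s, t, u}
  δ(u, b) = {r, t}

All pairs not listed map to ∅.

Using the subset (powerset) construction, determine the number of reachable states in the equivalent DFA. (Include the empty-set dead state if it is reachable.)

4

Start state of the DFA: {p, u} (ε-closure of the NFA start).
{p, u} --a--> {s, t, u}  [new]
{p, u} --b--> {p, q, r, s, t, u}  [new]
{s, t, u} --a--> {p, q, r, s, t, u}  [seen]
{s, t, u} --b--> {p, q, r, t, u}  [new]
{p, q, r, s, t, u} --a--> {p, q, r, s, t, u}  [seen]
{p, q, r, s, t, u} --b--> {p, q, r, s, t, u}  [seen]
{p, q, r, t, u} --a--> {p, q, r, s, t, u}  [seen]
{p, q, r, t, u} --b--> {p, q, r, s, t, u}  [seen]
Reachable DFA states: {p, u}, {s, t, u}, {p, q, r, s, t, u}, {p, q, r, t, u}.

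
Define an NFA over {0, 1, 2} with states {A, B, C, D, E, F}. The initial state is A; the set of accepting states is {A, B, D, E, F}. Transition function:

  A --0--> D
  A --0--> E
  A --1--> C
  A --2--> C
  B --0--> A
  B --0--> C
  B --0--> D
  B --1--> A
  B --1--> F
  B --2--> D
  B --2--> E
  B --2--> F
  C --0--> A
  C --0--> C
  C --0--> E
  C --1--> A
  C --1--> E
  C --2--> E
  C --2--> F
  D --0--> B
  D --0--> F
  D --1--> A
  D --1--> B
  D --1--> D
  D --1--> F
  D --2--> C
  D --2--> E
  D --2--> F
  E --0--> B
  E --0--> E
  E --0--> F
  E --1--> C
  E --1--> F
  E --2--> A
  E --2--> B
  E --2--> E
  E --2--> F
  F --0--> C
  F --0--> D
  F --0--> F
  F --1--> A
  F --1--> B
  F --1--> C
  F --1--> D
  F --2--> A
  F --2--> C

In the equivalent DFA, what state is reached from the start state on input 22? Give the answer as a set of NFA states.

Start: {A}.
δ(A,2) = {C}.
Union: {C}.
After 2: {C}.
δ(C,2) = {E, F}.
Union: {E, F}.
After 2: {E, F}.

{E, F}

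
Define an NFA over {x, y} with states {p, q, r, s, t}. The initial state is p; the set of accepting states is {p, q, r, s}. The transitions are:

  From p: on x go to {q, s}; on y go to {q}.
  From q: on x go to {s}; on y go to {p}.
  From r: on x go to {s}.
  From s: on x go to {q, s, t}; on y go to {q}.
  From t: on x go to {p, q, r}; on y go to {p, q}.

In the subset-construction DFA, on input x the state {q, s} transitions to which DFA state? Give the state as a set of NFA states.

δ(q,x) = {s}; δ(s,x) = {q, s, t}.
Union: {q, s, t}.

{q, s, t}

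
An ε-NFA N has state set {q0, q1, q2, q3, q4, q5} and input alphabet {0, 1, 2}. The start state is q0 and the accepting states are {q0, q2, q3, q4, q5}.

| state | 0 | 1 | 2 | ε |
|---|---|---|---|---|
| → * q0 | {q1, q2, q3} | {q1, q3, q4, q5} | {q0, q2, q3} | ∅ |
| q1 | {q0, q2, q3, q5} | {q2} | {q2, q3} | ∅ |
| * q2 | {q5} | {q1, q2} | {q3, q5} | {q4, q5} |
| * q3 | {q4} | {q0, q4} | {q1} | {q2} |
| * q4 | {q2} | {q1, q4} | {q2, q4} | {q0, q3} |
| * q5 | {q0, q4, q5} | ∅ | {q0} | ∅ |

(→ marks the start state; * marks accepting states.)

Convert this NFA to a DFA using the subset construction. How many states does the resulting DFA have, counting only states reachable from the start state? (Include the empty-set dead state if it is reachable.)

3

Start state of the DFA: {q0} (ε-closure of the NFA start).
{q0} --0--> {q0, q1, q2, q3, q4, q5}  [new]
{q0} --1--> {q0, q1, q2, q3, q4, q5}  [seen]
{q0} --2--> {q0, q2, q3, q4, q5}  [new]
{q0, q1, q2, q3, q4, q5} --0--> {q0, q1, q2, q3, q4, q5}  [seen]
{q0, q1, q2, q3, q4, q5} --1--> {q0, q1, q2, q3, q4, q5}  [seen]
{q0, q1, q2, q3, q4, q5} --2--> {q0, q1, q2, q3, q4, q5}  [seen]
{q0, q2, q3, q4, q5} --0--> {q0, q1, q2, q3, q4, q5}  [seen]
{q0, q2, q3, q4, q5} --1--> {q0, q1, q2, q3, q4, q5}  [seen]
{q0, q2, q3, q4, q5} --2--> {q0, q1, q2, q3, q4, q5}  [seen]
Reachable DFA states: {q0}, {q0, q1, q2, q3, q4, q5}, {q0, q2, q3, q4, q5}.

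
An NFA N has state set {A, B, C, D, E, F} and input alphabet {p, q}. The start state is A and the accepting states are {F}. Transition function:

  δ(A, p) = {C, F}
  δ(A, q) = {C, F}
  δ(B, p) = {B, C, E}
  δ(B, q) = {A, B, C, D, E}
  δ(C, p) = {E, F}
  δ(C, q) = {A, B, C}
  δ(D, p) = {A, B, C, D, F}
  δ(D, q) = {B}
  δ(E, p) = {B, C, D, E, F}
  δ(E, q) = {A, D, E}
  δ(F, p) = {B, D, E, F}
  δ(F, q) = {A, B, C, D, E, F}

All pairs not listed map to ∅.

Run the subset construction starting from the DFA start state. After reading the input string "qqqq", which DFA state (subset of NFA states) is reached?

Start: {A}.
δ(A,q) = {C, F}.
Union: {C, F}.
After q: {C, F}.
δ(C,q) = {A, B, C}; δ(F,q) = {A, B, C, D, E, F}.
Union: {A, B, C, D, E, F}.
After q: {A, B, C, D, E, F}.
δ(A,q) = {C, F}; δ(B,q) = {A, B, C, D, E}; δ(C,q) = {A, B, C}; δ(D,q) = {B}; δ(E,q) = {A, D, E}; δ(F,q) = {A, B, C, D, E, F}.
Union: {A, B, C, D, E, F}.
After q: {A, B, C, D, E, F}.
δ(A,q) = {C, F}; δ(B,q) = {A, B, C, D, E}; δ(C,q) = {A, B, C}; δ(D,q) = {B}; δ(E,q) = {A, D, E}; δ(F,q) = {A, B, C, D, E, F}.
Union: {A, B, C, D, E, F}.
After q: {A, B, C, D, E, F}.

{A, B, C, D, E, F}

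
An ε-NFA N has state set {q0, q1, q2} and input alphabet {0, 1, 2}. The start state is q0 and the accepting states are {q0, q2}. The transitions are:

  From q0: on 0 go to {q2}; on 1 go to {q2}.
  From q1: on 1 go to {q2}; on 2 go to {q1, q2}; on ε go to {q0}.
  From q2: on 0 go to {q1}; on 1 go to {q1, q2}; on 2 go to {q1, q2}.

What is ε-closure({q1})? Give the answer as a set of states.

Begin with {q1}.
q1 →ε {q0}; add q0.
ε-closure = {q0, q1}.

{q0, q1}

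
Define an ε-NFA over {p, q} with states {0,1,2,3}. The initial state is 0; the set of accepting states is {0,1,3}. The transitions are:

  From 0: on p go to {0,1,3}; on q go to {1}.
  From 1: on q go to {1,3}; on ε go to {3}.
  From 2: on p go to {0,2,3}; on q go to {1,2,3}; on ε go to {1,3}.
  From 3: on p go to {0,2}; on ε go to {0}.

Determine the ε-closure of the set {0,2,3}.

Begin with {0,2,3}.
2 →ε {1,3}; add 1.
ε-closure = {0,1,2,3}.

{0,1,2,3}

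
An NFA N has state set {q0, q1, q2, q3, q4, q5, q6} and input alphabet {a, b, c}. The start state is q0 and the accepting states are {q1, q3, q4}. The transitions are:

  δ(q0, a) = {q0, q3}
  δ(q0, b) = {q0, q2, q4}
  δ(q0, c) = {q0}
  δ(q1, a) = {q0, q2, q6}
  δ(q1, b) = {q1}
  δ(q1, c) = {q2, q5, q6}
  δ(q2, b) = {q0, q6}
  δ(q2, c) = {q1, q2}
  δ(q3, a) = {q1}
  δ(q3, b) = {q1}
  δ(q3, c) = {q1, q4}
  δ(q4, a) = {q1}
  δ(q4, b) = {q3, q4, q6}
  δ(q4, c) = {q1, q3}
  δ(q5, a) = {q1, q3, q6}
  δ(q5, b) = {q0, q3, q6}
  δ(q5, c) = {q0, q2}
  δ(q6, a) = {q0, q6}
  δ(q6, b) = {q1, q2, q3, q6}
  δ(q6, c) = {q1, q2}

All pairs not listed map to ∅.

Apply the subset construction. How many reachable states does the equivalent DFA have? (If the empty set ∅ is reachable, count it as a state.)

16

Start state of the DFA: {q0}.
{q0} --a--> {q0, q3}  [new]
{q0} --b--> {q0, q2, q4}  [new]
{q0} --c--> {q0}  [seen]
{q0, q3} --a--> {q0, q1, q3}  [new]
{q0, q3} --b--> {q0, q1, q2, q4}  [new]
{q0, q3} --c--> {q0, q1, q4}  [new]
{q0, q2, q4} --a--> {q0, q1, q3}  [seen]
{q0, q2, q4} --b--> {q0, q2, q3, q4, q6}  [new]
{q0, q2, q4} --c--> {q0, q1, q2, q3}  [new]
{q0, q1, q3} --a--> {q0, q1, q2, q3, q6}  [new]
{q0, q1, q3} --b--> {q0, q1, q2, q4}  [seen]
{q0, q1, q3} --c--> {q0, q1, q2, q4, q5, q6}  [new]
{q0, q1, q2, q4} --a--> {q0, q1, q2, q3, q6}  [seen]
{q0, q1, q2, q4} --b--> {q0, q1, q2, q3, q4, q6}  [new]
{q0, q1, q2, q4} --c--> {q0, q1, q2, q3, q5, q6}  [new]
{q0, q1, q4} --a--> {q0, q1, q2, q3, q6}  [seen]
{q0, q1, q4} --b--> {q0, q1, q2, q3, q4, q6}  [seen]
{q0, q1, q4} --c--> {q0, q1, q2, q3, q5, q6}  [seen]
{q0, q2, q3, q4, q6} --a--> {q0, q1, q3, q6}  [new]
{q0, q2, q3, q4, q6} --b--> {q0, q1, q2, q3, q4, q6}  [seen]
{q0, q2, q3, q4, q6} --c--> {q0, q1, q2, q3, q4}  [new]
{q0, q1, q2, q3} --a--> {q0, q1, q2, q3, q6}  [seen]
{q0, q1, q2, q3} --b--> {q0, q1, q2, q4, q6}  [new]
{q0, q1, q2, q3} --c--> {q0, q1, q2, q4, q5, q6}  [seen]
{q0, q1, q2, q3, q6} --a--> {q0, q1, q2, q3, q6}  [seen]
{q0, q1, q2, q3, q6} --b--> {q0, q1, q2, q3, q4, q6}  [seen]
{q0, q1, q2, q3, q6} --c--> {q0, q1, q2, q4, q5, q6}  [seen]
{q0, q1, q2, q4, q5, q6} --a--> {q0, q1, q2, q3, q6}  [seen]
{q0, q1, q2, q4, q5, q6} --b--> {q0, q1, q2, q3, q4, q6}  [seen]
{q0, q1, q2, q4, q5, q6} --c--> {q0, q1, q2, q3, q5, q6}  [seen]
{q0, q1, q2, q3, q4, q6} --a--> {q0, q1, q2, q3, q6}  [seen]
{q0, q1, q2, q3, q4, q6} --b--> {q0, q1, q2, q3, q4, q6}  [seen]
{q0, q1, q2, q3, q4, q6} --c--> {q0, q1, q2, q3, q4, q5, q6}  [new]
{q0, q1, q2, q3, q5, q6} --a--> {q0, q1, q2, q3, q6}  [seen]
{q0, q1, q2, q3, q5, q6} --b--> {q0, q1, q2, q3, q4, q6}  [seen]
{q0, q1, q2, q3, q5, q6} --c--> {q0, q1, q2, q4, q5, q6}  [seen]
{q0, q1, q3, q6} --a--> {q0, q1, q2, q3, q6}  [seen]
{q0, q1, q3, q6} --b--> {q0, q1, q2, q3, q4, q6}  [seen]
{q0, q1, q3, q6} --c--> {q0, q1, q2, q4, q5, q6}  [seen]
{q0, q1, q2, q3, q4} --a--> {q0, q1, q2, q3, q6}  [seen]
{q0, q1, q2, q3, q4} --b--> {q0, q1, q2, q3, q4, q6}  [seen]
{q0, q1, q2, q3, q4} --c--> {q0, q1, q2, q3, q4, q5, q6}  [seen]
{q0, q1, q2, q4, q6} --a--> {q0, q1, q2, q3, q6}  [seen]
{q0, q1, q2, q4, q6} --b--> {q0, q1, q2, q3, q4, q6}  [seen]
{q0, q1, q2, q4, q6} --c--> {q0, q1, q2, q3, q5, q6}  [seen]
{q0, q1, q2, q3, q4, q5, q6} --a--> {q0, q1, q2, q3, q6}  [seen]
{q0, q1, q2, q3, q4, q5, q6} --b--> {q0, q1, q2, q3, q4, q6}  [seen]
{q0, q1, q2, q3, q4, q5, q6} --c--> {q0, q1, q2, q3, q4, q5, q6}  [seen]
Reachable DFA states: {q0}, {q0, q3}, {q0, q2, q4}, {q0, q1, q3}, {q0, q1, q2, q4}, {q0, q1, q4}, {q0, q2, q3, q4, q6}, {q0, q1, q2, q3}, {q0, q1, q2, q3, q6}, {q0, q1, q2, q4, q5, q6}, {q0, q1, q2, q3, q4, q6}, {q0, q1, q2, q3, q5, q6}, {q0, q1, q3, q6}, {q0, q1, q2, q3, q4}, {q0, q1, q2, q4, q6}, {q0, q1, q2, q3, q4, q5, q6}.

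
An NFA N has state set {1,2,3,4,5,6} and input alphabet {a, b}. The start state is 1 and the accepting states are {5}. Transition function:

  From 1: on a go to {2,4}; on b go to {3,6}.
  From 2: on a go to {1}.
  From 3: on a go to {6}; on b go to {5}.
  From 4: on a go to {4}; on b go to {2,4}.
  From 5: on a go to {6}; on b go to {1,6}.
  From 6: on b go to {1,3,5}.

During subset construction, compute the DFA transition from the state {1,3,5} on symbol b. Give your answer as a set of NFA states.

δ(1,b) = {3,6}; δ(3,b) = {5}; δ(5,b) = {1,6}.
Union: {1,3,5,6}.

{1,3,5,6}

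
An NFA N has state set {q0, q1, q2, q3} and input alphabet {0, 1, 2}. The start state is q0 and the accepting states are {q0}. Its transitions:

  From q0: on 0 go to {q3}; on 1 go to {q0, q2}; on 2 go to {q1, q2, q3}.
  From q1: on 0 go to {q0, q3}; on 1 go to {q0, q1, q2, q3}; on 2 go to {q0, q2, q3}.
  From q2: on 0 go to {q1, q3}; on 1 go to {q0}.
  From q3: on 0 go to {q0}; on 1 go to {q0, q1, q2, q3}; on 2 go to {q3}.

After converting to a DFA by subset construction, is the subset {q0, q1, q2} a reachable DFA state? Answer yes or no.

no

Start state of the DFA: {q0}.
{q0} --0--> {q3}  [new]
{q0} --1--> {q0, q2}  [new]
{q0} --2--> {q1, q2, q3}  [new]
{q3} --0--> {q0}  [seen]
{q3} --1--> {q0, q1, q2, q3}  [new]
{q3} --2--> {q3}  [seen]
{q0, q2} --0--> {q1, q3}  [new]
{q0, q2} --1--> {q0, q2}  [seen]
{q0, q2} --2--> {q1, q2, q3}  [seen]
{q1, q2, q3} --0--> {q0, q1, q3}  [new]
{q1, q2, q3} --1--> {q0, q1, q2, q3}  [seen]
{q1, q2, q3} --2--> {q0, q2, q3}  [new]
{q0, q1, q2, q3} --0--> {q0, q1, q3}  [seen]
{q0, q1, q2, q3} --1--> {q0, q1, q2, q3}  [seen]
{q0, q1, q2, q3} --2--> {q0, q1, q2, q3}  [seen]
{q1, q3} --0--> {q0, q3}  [new]
{q1, q3} --1--> {q0, q1, q2, q3}  [seen]
{q1, q3} --2--> {q0, q2, q3}  [seen]
{q0, q1, q3} --0--> {q0, q3}  [seen]
{q0, q1, q3} --1--> {q0, q1, q2, q3}  [seen]
{q0, q1, q3} --2--> {q0, q1, q2, q3}  [seen]
{q0, q2, q3} --0--> {q0, q1, q3}  [seen]
{q0, q2, q3} --1--> {q0, q1, q2, q3}  [seen]
{q0, q2, q3} --2--> {q1, q2, q3}  [seen]
{q0, q3} --0--> {q0, q3}  [seen]
{q0, q3} --1--> {q0, q1, q2, q3}  [seen]
{q0, q3} --2--> {q1, q2, q3}  [seen]
Reachable DFA states: {q0}, {q3}, {q0, q2}, {q1, q2, q3}, {q0, q1, q2, q3}, {q1, q3}, {q0, q1, q3}, {q0, q2, q3}, {q0, q3}.
{q0, q1, q2} is not among them.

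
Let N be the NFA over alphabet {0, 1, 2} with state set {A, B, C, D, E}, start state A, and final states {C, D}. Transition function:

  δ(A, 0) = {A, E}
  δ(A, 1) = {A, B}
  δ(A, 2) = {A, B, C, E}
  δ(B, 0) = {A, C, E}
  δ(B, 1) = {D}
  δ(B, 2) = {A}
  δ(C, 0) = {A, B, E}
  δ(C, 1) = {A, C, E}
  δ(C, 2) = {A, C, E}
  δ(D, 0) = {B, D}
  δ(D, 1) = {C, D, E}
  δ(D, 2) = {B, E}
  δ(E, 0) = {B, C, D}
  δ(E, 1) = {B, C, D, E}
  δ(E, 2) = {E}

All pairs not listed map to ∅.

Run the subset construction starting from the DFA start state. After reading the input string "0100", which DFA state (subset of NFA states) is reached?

{A, B, C, D, E}

Start: {A}.
δ(A,0) = {A, E}.
Union: {A, E}.
After 0: {A, E}.
δ(A,1) = {A, B}; δ(E,1) = {B, C, D, E}.
Union: {A, B, C, D, E}.
After 1: {A, B, C, D, E}.
δ(A,0) = {A, E}; δ(B,0) = {A, C, E}; δ(C,0) = {A, B, E}; δ(D,0) = {B, D}; δ(E,0) = {B, C, D}.
Union: {A, B, C, D, E}.
After 0: {A, B, C, D, E}.
δ(A,0) = {A, E}; δ(B,0) = {A, C, E}; δ(C,0) = {A, B, E}; δ(D,0) = {B, D}; δ(E,0) = {B, C, D}.
Union: {A, B, C, D, E}.
After 0: {A, B, C, D, E}.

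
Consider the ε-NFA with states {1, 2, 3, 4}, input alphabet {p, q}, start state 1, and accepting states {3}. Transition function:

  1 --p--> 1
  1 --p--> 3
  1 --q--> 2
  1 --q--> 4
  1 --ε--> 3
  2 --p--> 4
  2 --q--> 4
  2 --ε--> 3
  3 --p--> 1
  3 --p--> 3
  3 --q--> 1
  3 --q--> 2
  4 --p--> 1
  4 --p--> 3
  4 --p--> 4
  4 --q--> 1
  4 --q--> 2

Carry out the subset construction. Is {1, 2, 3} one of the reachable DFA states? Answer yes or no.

no

Start state of the DFA: {1, 3} (ε-closure of the NFA start).
{1, 3} --p--> {1, 3}  [seen]
{1, 3} --q--> {1, 2, 3, 4}  [new]
{1, 2, 3, 4} --p--> {1, 3, 4}  [new]
{1, 2, 3, 4} --q--> {1, 2, 3, 4}  [seen]
{1, 3, 4} --p--> {1, 3, 4}  [seen]
{1, 3, 4} --q--> {1, 2, 3, 4}  [seen]
Reachable DFA states: {1, 3}, {1, 2, 3, 4}, {1, 3, 4}.
{1, 2, 3} is not among them.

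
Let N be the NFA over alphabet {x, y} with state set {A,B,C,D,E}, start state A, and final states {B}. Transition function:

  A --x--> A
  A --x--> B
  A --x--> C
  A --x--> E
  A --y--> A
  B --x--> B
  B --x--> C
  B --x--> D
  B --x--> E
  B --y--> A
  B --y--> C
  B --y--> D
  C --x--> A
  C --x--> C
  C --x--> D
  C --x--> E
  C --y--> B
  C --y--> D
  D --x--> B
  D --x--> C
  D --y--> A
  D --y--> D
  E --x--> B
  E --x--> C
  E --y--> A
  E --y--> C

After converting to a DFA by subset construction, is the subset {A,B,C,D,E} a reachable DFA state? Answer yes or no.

yes

Start state of the DFA: {A}.
{A} --x--> {A,B,C,E}  [new]
{A} --y--> {A}  [seen]
{A,B,C,E} --x--> {A,B,C,D,E}  [new]
{A,B,C,E} --y--> {A,B,C,D}  [new]
{A,B,C,D,E} --x--> {A,B,C,D,E}  [seen]
{A,B,C,D,E} --y--> {A,B,C,D}  [seen]
{A,B,C,D} --x--> {A,B,C,D,E}  [seen]
{A,B,C,D} --y--> {A,B,C,D}  [seen]
Reachable DFA states: {A}, {A,B,C,E}, {A,B,C,D,E}, {A,B,C,D}.
{A,B,C,D,E} is among them.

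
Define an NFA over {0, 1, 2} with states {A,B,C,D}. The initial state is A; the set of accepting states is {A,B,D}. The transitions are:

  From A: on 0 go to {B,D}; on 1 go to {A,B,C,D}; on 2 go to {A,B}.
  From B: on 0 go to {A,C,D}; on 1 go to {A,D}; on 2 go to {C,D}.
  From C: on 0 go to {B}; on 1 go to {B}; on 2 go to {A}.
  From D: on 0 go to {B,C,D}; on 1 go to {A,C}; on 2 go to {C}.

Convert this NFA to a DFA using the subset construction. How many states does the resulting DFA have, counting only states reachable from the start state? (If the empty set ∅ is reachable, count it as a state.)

Start state of the DFA: {A}.
{A} --0--> {B,D}  [new]
{A} --1--> {A,B,C,D}  [new]
{A} --2--> {A,B}  [new]
{B,D} --0--> {A,B,C,D}  [seen]
{B,D} --1--> {A,C,D}  [new]
{B,D} --2--> {C,D}  [new]
{A,B,C,D} --0--> {A,B,C,D}  [seen]
{A,B,C,D} --1--> {A,B,C,D}  [seen]
{A,B,C,D} --2--> {A,B,C,D}  [seen]
{A,B} --0--> {A,B,C,D}  [seen]
{A,B} --1--> {A,B,C,D}  [seen]
{A,B} --2--> {A,B,C,D}  [seen]
{A,C,D} --0--> {B,C,D}  [new]
{A,C,D} --1--> {A,B,C,D}  [seen]
{A,C,D} --2--> {A,B,C}  [new]
{C,D} --0--> {B,C,D}  [seen]
{C,D} --1--> {A,B,C}  [seen]
{C,D} --2--> {A,C}  [new]
{B,C,D} --0--> {A,B,C,D}  [seen]
{B,C,D} --1--> {A,B,C,D}  [seen]
{B,C,D} --2--> {A,C,D}  [seen]
{A,B,C} --0--> {A,B,C,D}  [seen]
{A,B,C} --1--> {A,B,C,D}  [seen]
{A,B,C} --2--> {A,B,C,D}  [seen]
{A,C} --0--> {B,D}  [seen]
{A,C} --1--> {A,B,C,D}  [seen]
{A,C} --2--> {A,B}  [seen]
Reachable DFA states: {A}, {B,D}, {A,B,C,D}, {A,B}, {A,C,D}, {C,D}, {B,C,D}, {A,B,C}, {A,C}.

9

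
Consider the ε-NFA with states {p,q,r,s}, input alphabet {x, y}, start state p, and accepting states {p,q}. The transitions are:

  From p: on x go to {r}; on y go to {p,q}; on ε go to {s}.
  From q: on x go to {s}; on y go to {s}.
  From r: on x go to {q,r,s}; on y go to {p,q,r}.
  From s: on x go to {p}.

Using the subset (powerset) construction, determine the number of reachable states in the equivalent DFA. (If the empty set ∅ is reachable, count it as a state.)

4

Start state of the DFA: {p,s} (ε-closure of the NFA start).
{p,s} --x--> {p,r,s}  [new]
{p,s} --y--> {p,q,s}  [new]
{p,r,s} --x--> {p,q,r,s}  [new]
{p,r,s} --y--> {p,q,r,s}  [seen]
{p,q,s} --x--> {p,r,s}  [seen]
{p,q,s} --y--> {p,q,s}  [seen]
{p,q,r,s} --x--> {p,q,r,s}  [seen]
{p,q,r,s} --y--> {p,q,r,s}  [seen]
Reachable DFA states: {p,s}, {p,r,s}, {p,q,s}, {p,q,r,s}.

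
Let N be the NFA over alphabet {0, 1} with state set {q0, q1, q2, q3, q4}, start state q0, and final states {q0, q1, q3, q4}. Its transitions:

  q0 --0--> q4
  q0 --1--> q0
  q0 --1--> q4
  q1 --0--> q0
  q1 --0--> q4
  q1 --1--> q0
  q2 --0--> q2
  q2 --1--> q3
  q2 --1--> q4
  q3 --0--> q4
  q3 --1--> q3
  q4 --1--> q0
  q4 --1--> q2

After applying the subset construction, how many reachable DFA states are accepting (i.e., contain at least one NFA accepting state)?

Start state of the DFA: {q0}.
{q0} --0--> {q4}  [new]
{q0} --1--> {q0, q4}  [new]
{q4} --0--> ∅  [new]
{q4} --1--> {q0, q2}  [new]
{q0, q4} --0--> {q4}  [seen]
{q0, q4} --1--> {q0, q2, q4}  [new]
∅ --0--> ∅  [seen]
∅ --1--> ∅  [seen]
{q0, q2} --0--> {q2, q4}  [new]
{q0, q2} --1--> {q0, q3, q4}  [new]
{q0, q2, q4} --0--> {q2, q4}  [seen]
{q0, q2, q4} --1--> {q0, q2, q3, q4}  [new]
{q2, q4} --0--> {q2}  [new]
{q2, q4} --1--> {q0, q2, q3, q4}  [seen]
{q0, q3, q4} --0--> {q4}  [seen]
{q0, q3, q4} --1--> {q0, q2, q3, q4}  [seen]
{q0, q2, q3, q4} --0--> {q2, q4}  [seen]
{q0, q2, q3, q4} --1--> {q0, q2, q3, q4}  [seen]
{q2} --0--> {q2}  [seen]
{q2} --1--> {q3, q4}  [new]
{q3, q4} --0--> {q4}  [seen]
{q3, q4} --1--> {q0, q2, q3}  [new]
{q0, q2, q3} --0--> {q2, q4}  [seen]
{q0, q2, q3} --1--> {q0, q3, q4}  [seen]
Reachable DFA states: {q0}, {q4}, {q0, q4}, ∅, {q0, q2}, {q0, q2, q4}, {q2, q4}, {q0, q3, q4}, {q0, q2, q3, q4}, {q2}, {q3, q4}, {q0, q2, q3}.
Accepting DFA states (contain an NFA accepting state): {q0}, {q4}, {q0, q4}, {q0, q2}, {q0, q2, q4}, {q2, q4}, {q0, q3, q4}, {q0, q2, q3, q4}, {q3, q4}, {q0, q2, q3}.

10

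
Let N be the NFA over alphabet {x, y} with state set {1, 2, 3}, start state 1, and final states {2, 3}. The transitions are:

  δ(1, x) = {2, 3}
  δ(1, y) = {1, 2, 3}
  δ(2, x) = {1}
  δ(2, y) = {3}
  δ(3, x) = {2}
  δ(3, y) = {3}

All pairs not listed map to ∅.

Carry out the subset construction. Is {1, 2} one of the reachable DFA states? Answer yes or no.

Start state of the DFA: {1}.
{1} --x--> {2, 3}  [new]
{1} --y--> {1, 2, 3}  [new]
{2, 3} --x--> {1, 2}  [new]
{2, 3} --y--> {3}  [new]
{1, 2, 3} --x--> {1, 2, 3}  [seen]
{1, 2, 3} --y--> {1, 2, 3}  [seen]
{1, 2} --x--> {1, 2, 3}  [seen]
{1, 2} --y--> {1, 2, 3}  [seen]
{3} --x--> {2}  [new]
{3} --y--> {3}  [seen]
{2} --x--> {1}  [seen]
{2} --y--> {3}  [seen]
Reachable DFA states: {1}, {2, 3}, {1, 2, 3}, {1, 2}, {3}, {2}.
{1, 2} is among them.

yes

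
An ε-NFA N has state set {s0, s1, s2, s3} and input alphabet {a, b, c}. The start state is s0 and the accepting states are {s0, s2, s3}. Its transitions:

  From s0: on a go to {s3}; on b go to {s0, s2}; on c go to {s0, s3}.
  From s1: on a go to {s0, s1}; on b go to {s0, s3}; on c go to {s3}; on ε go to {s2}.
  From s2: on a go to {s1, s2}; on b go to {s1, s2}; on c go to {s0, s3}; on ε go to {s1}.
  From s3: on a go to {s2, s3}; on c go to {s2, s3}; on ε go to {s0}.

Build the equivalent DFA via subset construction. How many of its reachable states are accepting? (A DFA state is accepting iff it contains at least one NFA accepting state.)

Start state of the DFA: {s0} (ε-closure of the NFA start).
{s0} --a--> {s0, s3}  [new]
{s0} --b--> {s0, s1, s2}  [new]
{s0} --c--> {s0, s3}  [seen]
{s0, s3} --a--> {s0, s1, s2, s3}  [new]
{s0, s3} --b--> {s0, s1, s2}  [seen]
{s0, s3} --c--> {s0, s1, s2, s3}  [seen]
{s0, s1, s2} --a--> {s0, s1, s2, s3}  [seen]
{s0, s1, s2} --b--> {s0, s1, s2, s3}  [seen]
{s0, s1, s2} --c--> {s0, s3}  [seen]
{s0, s1, s2, s3} --a--> {s0, s1, s2, s3}  [seen]
{s0, s1, s2, s3} --b--> {s0, s1, s2, s3}  [seen]
{s0, s1, s2, s3} --c--> {s0, s1, s2, s3}  [seen]
Reachable DFA states: {s0}, {s0, s3}, {s0, s1, s2}, {s0, s1, s2, s3}.
Accepting DFA states (contain an NFA accepting state): {s0}, {s0, s3}, {s0, s1, s2}, {s0, s1, s2, s3}.

4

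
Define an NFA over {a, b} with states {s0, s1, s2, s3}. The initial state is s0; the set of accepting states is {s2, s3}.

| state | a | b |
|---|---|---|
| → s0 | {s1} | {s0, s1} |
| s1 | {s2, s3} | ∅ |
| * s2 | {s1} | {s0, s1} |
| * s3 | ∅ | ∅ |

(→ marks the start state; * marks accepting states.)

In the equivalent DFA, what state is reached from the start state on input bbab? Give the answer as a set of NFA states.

{s0, s1}

Start: {s0}.
δ(s0,b) = {s0, s1}.
Union: {s0, s1}.
After b: {s0, s1}.
δ(s0,b) = {s0, s1}; δ(s1,b) = ∅.
Union: {s0, s1}.
After b: {s0, s1}.
δ(s0,a) = {s1}; δ(s1,a) = {s2, s3}.
Union: {s1, s2, s3}.
After a: {s1, s2, s3}.
δ(s1,b) = ∅; δ(s2,b) = {s0, s1}; δ(s3,b) = ∅.
Union: {s0, s1}.
After b: {s0, s1}.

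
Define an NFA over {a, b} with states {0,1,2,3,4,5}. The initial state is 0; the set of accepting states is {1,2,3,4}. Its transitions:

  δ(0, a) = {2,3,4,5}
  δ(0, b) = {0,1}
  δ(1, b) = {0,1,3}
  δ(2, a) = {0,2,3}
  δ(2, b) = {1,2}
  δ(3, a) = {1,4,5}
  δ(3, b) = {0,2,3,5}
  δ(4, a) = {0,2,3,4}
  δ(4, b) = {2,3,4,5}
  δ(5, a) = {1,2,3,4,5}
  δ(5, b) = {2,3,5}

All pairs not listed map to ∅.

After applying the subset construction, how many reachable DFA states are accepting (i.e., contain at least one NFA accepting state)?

6

Start state of the DFA: {0}.
{0} --a--> {2,3,4,5}  [new]
{0} --b--> {0,1}  [new]
{2,3,4,5} --a--> {0,1,2,3,4,5}  [new]
{2,3,4,5} --b--> {0,1,2,3,4,5}  [seen]
{0,1} --a--> {2,3,4,5}  [seen]
{0,1} --b--> {0,1,3}  [new]
{0,1,2,3,4,5} --a--> {0,1,2,3,4,5}  [seen]
{0,1,2,3,4,5} --b--> {0,1,2,3,4,5}  [seen]
{0,1,3} --a--> {1,2,3,4,5}  [new]
{0,1,3} --b--> {0,1,2,3,5}  [new]
{1,2,3,4,5} --a--> {0,1,2,3,4,5}  [seen]
{1,2,3,4,5} --b--> {0,1,2,3,4,5}  [seen]
{0,1,2,3,5} --a--> {0,1,2,3,4,5}  [seen]
{0,1,2,3,5} --b--> {0,1,2,3,5}  [seen]
Reachable DFA states: {0}, {2,3,4,5}, {0,1}, {0,1,2,3,4,5}, {0,1,3}, {1,2,3,4,5}, {0,1,2,3,5}.
Accepting DFA states (contain an NFA accepting state): {2,3,4,5}, {0,1}, {0,1,2,3,4,5}, {0,1,3}, {1,2,3,4,5}, {0,1,2,3,5}.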